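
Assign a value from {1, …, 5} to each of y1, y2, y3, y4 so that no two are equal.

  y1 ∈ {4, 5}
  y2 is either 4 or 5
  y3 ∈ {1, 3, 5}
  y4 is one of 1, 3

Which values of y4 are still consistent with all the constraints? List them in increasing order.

y1 and y2 share exactly the 2 values {4, 5}; by pigeonhole those values go to them, so strike 4, 5 from y3.
No further eliminations apply; y4 can still be any of 1, 3.

1, 3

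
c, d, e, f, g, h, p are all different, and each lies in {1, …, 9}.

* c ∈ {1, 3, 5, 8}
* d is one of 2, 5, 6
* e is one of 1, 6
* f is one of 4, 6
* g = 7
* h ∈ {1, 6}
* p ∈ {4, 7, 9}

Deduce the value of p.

g must be 7 (only option left). So p can't be 7.
e and h share exactly the 2 values {1, 6}; by pigeonhole those values go to them, so strike 1, 6 from c, d, f.
f has just one choice, so f = 4. Eliminate 4 elsewhere: p.
So p = 9.

9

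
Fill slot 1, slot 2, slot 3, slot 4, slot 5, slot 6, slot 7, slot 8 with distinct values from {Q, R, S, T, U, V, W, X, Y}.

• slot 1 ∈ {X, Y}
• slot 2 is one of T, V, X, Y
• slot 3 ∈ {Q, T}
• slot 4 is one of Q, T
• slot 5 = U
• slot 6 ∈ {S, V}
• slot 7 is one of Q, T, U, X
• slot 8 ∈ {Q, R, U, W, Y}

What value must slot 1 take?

Y

slot 5 must be U (only option left). Eliminate U elsewhere: slot 7, slot 8.
The 2 variables slot 3 and slot 4 are confined to {Q, T}, which locks those values in; drop them from slot 2, slot 7, slot 8.
slot 7's domain is down to {X}, so slot 7 = X. Remove X from slot 1, slot 2.
So slot 1 = Y.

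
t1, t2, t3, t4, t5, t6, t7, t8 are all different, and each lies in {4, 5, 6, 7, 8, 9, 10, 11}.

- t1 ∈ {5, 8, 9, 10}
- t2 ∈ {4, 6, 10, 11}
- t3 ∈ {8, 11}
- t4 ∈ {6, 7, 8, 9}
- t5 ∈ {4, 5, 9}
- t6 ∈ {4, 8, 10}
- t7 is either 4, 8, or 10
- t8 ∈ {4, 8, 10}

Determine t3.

11

The 8 variables draw from only 8 values {4, 5, 6, 7, 8, 9, 10, 11}, so each is used; only t4 can be 7, hence t4 = 7.
Among the 7 still-open variables, 6 fits only t2 (and all 7 values in {4, 5, 6, 8, 9, 10, 11} must be used), so t2 = 6.
Among the 6 still-open variables, 11 fits only t3 (and all 6 values in {4, 5, 8, 9, 10, 11} must be used), so t3 = 11.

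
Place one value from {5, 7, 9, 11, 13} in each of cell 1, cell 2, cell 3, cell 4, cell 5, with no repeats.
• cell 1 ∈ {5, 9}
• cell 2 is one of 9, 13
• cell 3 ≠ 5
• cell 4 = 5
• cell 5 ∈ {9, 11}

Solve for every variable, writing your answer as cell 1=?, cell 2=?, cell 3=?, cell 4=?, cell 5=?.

cell 4's domain is down to {5}, so cell 4 = 5. Strike 5 from cell 1.
That leaves cell 1 = 9. Remove 9 from cell 2, cell 3, cell 5.
cell 2 must be 13 (only option left). Remove 13 from cell 3.
cell 5 must be 11 (only option left). So cell 3 can't be 11.
That leaves cell 3 = 7.

cell 1=9, cell 2=13, cell 3=7, cell 4=5, cell 5=11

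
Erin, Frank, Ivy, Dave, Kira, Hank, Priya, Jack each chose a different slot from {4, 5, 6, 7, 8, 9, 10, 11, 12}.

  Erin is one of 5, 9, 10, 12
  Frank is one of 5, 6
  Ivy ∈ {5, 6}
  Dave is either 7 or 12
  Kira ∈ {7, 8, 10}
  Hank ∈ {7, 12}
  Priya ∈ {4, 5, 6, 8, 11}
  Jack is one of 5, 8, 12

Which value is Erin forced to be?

9

Frank and Ivy between them cover only {5, 6} — a naked pair. Remove those values from Erin, Priya, Jack.
Dave and Hank share exactly the 2 values {7, 12}; by pigeonhole those values go to them, so strike 7, 12 from Erin, Kira, Jack.
Jack must be 8 (only option left). So Kira, Priya can't be 8.
Kira's domain is down to {10}, so Kira = 10. Remove 10 from Erin.
So Erin = 9.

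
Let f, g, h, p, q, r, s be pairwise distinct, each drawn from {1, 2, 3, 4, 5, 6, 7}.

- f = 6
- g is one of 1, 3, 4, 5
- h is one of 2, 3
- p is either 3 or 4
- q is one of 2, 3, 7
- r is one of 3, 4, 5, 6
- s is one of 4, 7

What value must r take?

f must be 6 (only option left). Eliminate 6 elsewhere: r.
The 6 still-open variables draw from only 6 values {1, 2, 3, 4, 5, 7}, so each is used; only g can be 1, hence g = 1.
The 5 still-open variables together cover exactly {2, 3, 4, 5, 7} — 5 values for 5 variables — and 5 appears only in r's list, so r = 5.

5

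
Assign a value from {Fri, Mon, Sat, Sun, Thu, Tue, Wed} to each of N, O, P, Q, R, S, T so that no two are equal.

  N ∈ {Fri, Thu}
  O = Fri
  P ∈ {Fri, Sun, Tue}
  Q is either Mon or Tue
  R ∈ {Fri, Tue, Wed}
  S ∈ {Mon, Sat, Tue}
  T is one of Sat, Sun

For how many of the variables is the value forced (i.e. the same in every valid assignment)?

O has just one choice, so O = Fri. Strike Fri from N, P, R.
That leaves N = Thu.
The 5 still-open variables together cover exactly {Mon, Sat, Sun, Tue, Wed} — 5 values for 5 variables — and Wed appears only in R's list, so R = Wed.
Determined: N=Thu, O=Fri, R=Wed. The other variables each still have more than one consistent value. That makes 3.

3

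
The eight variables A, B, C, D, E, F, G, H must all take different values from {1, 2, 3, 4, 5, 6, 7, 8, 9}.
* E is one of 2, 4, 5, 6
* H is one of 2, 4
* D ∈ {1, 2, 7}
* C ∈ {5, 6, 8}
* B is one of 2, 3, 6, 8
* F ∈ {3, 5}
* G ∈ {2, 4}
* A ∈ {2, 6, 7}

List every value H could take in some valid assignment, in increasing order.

The 8 variables together cover exactly {1, 2, 3, 4, 5, 6, 7, 8} — 8 values for 8 variables — and 1 appears only in D's list, so D = 1.
The 7 still-open variables draw from only 7 values {2, 3, 4, 5, 6, 7, 8}, so each is used; only A can be 7, hence A = 7.
G and H between them cover only {2, 4} — a naked pair. Remove those values from B, E.
No further eliminations apply; H can still be any of 2, 4.

2, 4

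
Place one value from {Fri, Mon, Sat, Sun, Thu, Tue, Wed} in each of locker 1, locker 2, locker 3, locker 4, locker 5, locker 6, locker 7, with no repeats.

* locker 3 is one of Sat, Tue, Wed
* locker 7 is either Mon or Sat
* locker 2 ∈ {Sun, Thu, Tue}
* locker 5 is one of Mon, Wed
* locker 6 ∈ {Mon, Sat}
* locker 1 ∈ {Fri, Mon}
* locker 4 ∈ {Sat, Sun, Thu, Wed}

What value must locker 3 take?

The 7 variables draw from only 7 values {Fri, Mon, Sat, Sun, Thu, Tue, Wed}, so each is used; only locker 1 can be Fri, hence locker 1 = Fri.
locker 6 and locker 7 between them cover only {Mon, Sat} — a naked pair. Remove those values from locker 3, locker 4, locker 5.
locker 5 has just one choice, so locker 5 = Wed. Eliminate Wed elsewhere: locker 3, locker 4.
So locker 3 = Tue.

Tue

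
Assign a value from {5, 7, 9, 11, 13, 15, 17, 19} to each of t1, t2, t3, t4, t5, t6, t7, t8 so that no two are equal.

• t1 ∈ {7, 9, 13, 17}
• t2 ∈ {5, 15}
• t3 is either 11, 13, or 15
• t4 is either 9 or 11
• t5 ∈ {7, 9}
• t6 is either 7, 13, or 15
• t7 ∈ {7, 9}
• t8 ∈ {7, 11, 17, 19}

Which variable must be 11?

The 8 variables together cover exactly {5, 7, 9, 11, 13, 15, 17, 19} — 8 values for 8 variables — and 5 appears only in t2's list, so t2 = 5.
The 7 still-open variables draw from only 7 values {7, 9, 11, 13, 15, 17, 19}, so each is used; only t8 can be 19, hence t8 = 19.
The 6 still-open variables draw from only 6 values {7, 9, 11, 13, 15, 17}, so each is used; only t1 can be 17, hence t1 = 17.
t5 and t7 share exactly the 2 values {7, 9}; by pigeonhole those values go to them, so strike 7, 9 from t4, t6.
So 11 goes to t4.

t4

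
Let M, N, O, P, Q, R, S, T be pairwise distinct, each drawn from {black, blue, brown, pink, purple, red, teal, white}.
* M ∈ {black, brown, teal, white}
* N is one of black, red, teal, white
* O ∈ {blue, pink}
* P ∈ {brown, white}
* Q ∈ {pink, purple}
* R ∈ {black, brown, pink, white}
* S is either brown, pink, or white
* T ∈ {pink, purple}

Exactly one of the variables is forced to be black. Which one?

The 8 variables together cover exactly {black, blue, brown, pink, purple, red, teal, white} — 8 values for 8 variables — and blue appears only in O's list, so O = blue.
The 7 still-open variables draw from only 7 values {black, brown, pink, purple, red, teal, white}, so each is used; only N can be red, hence N = red.
The 6 still-open variables together cover exactly {black, brown, pink, purple, teal, white} — 6 values for 6 variables — and teal appears only in M's list, so M = teal.
The 5 still-open variables together cover exactly {black, brown, pink, purple, white} — 5 values for 5 variables — and black appears only in R's list, so R = black.

R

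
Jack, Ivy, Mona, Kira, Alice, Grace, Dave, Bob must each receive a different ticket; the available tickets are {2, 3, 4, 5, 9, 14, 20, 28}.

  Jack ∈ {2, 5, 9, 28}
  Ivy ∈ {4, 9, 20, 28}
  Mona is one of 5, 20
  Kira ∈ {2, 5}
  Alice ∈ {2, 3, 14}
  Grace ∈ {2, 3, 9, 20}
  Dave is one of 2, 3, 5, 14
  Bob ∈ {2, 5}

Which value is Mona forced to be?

20

Among the 8 variables, 4 fits only Ivy (and all 8 values in {2, 3, 4, 5, 9, 14, 20, 28} must be used), so Ivy = 4.
Among the 7 still-open variables, 28 fits only Jack (and all 7 values in {2, 3, 5, 9, 14, 20, 28} must be used), so Jack = 28.
Among the 6 still-open variables, 9 fits only Grace (and all 6 values in {2, 3, 5, 9, 14, 20} must be used), so Grace = 9.
The 5 still-open variables together cover exactly {2, 3, 5, 14, 20} — 5 values for 5 variables — and 20 appears only in Mona's list, so Mona = 20.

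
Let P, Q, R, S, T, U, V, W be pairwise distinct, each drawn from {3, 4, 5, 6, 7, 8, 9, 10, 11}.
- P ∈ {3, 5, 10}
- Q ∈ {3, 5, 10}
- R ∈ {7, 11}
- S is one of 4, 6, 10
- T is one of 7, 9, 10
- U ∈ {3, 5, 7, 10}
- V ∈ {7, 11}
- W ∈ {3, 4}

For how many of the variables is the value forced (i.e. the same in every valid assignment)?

The 8 variables draw from only 8 values {3, 4, 5, 6, 7, 9, 10, 11}, so each is used; only S can be 6, hence S = 6.
The 7 still-open variables draw from only 7 values {3, 4, 5, 7, 9, 10, 11}, so each is used; only W can be 4, hence W = 4.
The 6 still-open variables together cover exactly {3, 5, 7, 9, 10, 11} — 6 values for 6 variables — and 9 appears only in T's list, so T = 9.
R and V between them cover only {7, 11} — a naked pair. Remove those values from U.
Determined: S=6, T=9, W=4. The other variables each still have more than one consistent value. That makes 3.

3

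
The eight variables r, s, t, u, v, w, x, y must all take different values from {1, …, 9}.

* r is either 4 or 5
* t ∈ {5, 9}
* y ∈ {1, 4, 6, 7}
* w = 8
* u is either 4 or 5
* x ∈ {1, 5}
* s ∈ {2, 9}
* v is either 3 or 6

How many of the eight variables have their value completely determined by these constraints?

w must be 8 (only option left).
r and u between them cover only {4, 5} — a naked pair. Remove those values from t, x, y.
t's domain is down to {9}, so t = 9. Strike 9 from s.
x's domain is down to {1}, so x = 1. So y can't be 1.
That leaves s = 2.
Determined: s=2, t=9, w=8, x=1. The other variables each still have more than one consistent value. That makes 4.

4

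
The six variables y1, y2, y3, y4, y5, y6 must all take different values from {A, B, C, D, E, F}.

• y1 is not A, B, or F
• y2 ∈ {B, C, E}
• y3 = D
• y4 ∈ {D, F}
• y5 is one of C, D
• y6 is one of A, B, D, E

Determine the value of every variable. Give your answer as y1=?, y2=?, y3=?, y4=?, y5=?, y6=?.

y1=E, y2=B, y3=D, y4=F, y5=C, y6=A

y3 has just one choice, so y3 = D. Remove D from y1, y4, y5, y6.
That leaves y4 = F.
y5's domain is down to {C}, so y5 = C. Eliminate C elsewhere: y1, y2.
y1 has just one choice, so y1 = E. So y2, y6 can't be E.
y2's domain is down to {B}, so y2 = B. Eliminate B elsewhere: y6.
y6's domain is down to {A}, so y6 = A.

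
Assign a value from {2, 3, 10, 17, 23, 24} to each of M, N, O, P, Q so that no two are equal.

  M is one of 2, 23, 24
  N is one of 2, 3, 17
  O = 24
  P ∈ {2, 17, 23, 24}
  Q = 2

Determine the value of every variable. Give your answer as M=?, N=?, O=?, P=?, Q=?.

O's domain is down to {24}, so O = 24. Eliminate 24 elsewhere: M, P.
Q must be 2 (only option left). So M, N, P can't be 2.
M's domain is down to {23}, so M = 23. So P can't be 23.
P must be 17 (only option left). Eliminate 17 elsewhere: N.
N must be 3 (only option left).

M=23, N=3, O=24, P=17, Q=2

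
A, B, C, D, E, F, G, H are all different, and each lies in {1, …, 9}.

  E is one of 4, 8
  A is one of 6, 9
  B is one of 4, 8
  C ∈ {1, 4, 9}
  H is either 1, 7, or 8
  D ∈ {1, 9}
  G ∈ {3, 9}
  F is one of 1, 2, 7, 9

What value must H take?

7

The 8 variables draw from only 8 values {1, 2, 3, 4, 6, 7, 8, 9}, so each is used; only F can be 2, hence F = 2.
The 7 still-open variables draw from only 7 values {1, 3, 4, 6, 7, 8, 9}, so each is used; only G can be 3, hence G = 3.
The 6 still-open variables together cover exactly {1, 4, 6, 7, 8, 9} — 6 values for 6 variables — and 6 appears only in A's list, so A = 6.
The 5 still-open variables draw from only 5 values {1, 4, 7, 8, 9}, so each is used; only H can be 7, hence H = 7.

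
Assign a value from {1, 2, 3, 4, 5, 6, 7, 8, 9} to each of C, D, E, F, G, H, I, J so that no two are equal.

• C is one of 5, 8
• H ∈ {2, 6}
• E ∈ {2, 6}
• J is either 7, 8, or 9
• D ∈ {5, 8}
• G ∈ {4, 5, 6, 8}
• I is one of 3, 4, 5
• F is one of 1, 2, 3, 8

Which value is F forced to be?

1

The 2 variables C and D are confined to {5, 8}, which locks those values in; drop them from F, G, I, J.
E and H share exactly the 2 values {2, 6}; by pigeonhole those values go to them, so strike 2, 6 from F, G.
G's domain is down to {4}, so G = 4. Eliminate 4 elsewhere: I.
I has just one choice, so I = 3. Strike 3 from F.
So F = 1.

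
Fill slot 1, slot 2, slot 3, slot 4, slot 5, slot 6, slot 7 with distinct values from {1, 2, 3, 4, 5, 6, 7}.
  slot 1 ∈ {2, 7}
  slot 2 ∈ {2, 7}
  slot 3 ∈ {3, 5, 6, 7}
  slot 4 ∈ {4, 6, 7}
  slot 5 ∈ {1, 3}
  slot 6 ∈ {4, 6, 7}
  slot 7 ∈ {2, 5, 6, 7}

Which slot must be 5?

slot 7

The 7 variables together cover exactly {1, 2, 3, 4, 5, 6, 7} — 7 values for 7 variables — and 1 appears only in slot 5's list, so slot 5 = 1.
The 6 still-open variables draw from only 6 values {2, 3, 4, 5, 6, 7}, so each is used; only slot 3 can be 3, hence slot 3 = 3.
The 5 still-open variables draw from only 5 values {2, 4, 5, 6, 7}, so each is used; only slot 7 can be 5, hence slot 7 = 5.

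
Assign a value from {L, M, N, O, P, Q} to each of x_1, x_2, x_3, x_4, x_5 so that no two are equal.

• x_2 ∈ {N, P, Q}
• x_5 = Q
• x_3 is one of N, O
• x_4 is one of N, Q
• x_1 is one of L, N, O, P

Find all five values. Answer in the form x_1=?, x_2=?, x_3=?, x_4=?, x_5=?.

x_5's domain is down to {Q}, so x_5 = Q. Remove Q from x_2, x_4.
x_4's domain is down to {N}, so x_4 = N. Strike N from x_1, x_2, x_3.
x_2's domain is down to {P}, so x_2 = P. Strike P from x_1.
x_3's domain is down to {O}, so x_3 = O. Strike O from x_1.
x_1 must be L (only option left).

x_1=L, x_2=P, x_3=O, x_4=N, x_5=Q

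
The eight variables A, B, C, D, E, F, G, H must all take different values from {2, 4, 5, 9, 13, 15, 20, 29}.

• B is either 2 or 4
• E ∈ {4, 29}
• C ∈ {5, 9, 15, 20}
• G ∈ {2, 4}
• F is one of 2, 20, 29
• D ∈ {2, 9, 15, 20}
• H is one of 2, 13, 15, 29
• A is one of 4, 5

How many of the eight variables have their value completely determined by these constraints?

4

The 8 variables draw from only 8 values {2, 4, 5, 9, 13, 15, 20, 29}, so each is used; only H can be 13, hence H = 13.
B and G between them cover only {2, 4} — a naked pair. Remove those values from A, D, E, F.
A must be 5 (only option left). Remove 5 from C.
E's domain is down to {29}, so E = 29. Strike 29 from F.
That leaves F = 20. Remove 20 from C, D.
Determined: A=5, E=29, F=20, H=13. The other variables each still have more than one consistent value. That makes 4.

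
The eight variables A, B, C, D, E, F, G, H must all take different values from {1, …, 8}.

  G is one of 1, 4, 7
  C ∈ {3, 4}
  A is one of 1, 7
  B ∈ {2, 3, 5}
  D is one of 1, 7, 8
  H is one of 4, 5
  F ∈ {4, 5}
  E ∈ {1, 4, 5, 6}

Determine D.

8

Among the 8 variables, 2 fits only B (and all 8 values in {1, 2, 3, 4, 5, 6, 7, 8} must be used), so B = 2.
The 7 still-open variables draw from only 7 values {1, 3, 4, 5, 6, 7, 8}, so each is used; only C can be 3, hence C = 3.
Among the 6 still-open variables, 6 fits only E (and all 6 values in {1, 4, 5, 6, 7, 8} must be used), so E = 6.
Among the 5 still-open variables, 8 fits only D (and all 5 values in {1, 4, 5, 7, 8} must be used), so D = 8.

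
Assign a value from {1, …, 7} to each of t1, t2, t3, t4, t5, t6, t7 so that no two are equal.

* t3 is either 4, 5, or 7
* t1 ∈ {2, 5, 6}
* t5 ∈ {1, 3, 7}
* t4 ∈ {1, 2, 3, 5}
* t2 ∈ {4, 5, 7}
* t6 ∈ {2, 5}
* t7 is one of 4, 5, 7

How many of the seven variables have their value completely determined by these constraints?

2

Among the 7 variables, 6 fits only t1 (and all 7 values in {1, 2, 3, 4, 5, 6, 7} must be used), so t1 = 6.
t2, t3, t7 between them cover only {4, 5, 7} — a naked triple. Remove those values from t4, t5, t6.
t6's domain is down to {2}, so t6 = 2. Remove 2 from t4.
Determined: t1=6, t6=2. The other variables each still have more than one consistent value. That makes 2.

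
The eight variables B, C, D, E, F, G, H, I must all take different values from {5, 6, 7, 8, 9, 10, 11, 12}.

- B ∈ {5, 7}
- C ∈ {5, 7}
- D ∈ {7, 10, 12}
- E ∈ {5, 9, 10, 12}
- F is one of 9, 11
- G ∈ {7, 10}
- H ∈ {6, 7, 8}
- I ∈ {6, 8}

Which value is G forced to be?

The 8 variables draw from only 8 values {5, 6, 7, 8, 9, 10, 11, 12}, so each is used; only F can be 11, hence F = 11.
The 7 still-open variables together cover exactly {5, 6, 7, 8, 9, 10, 12} — 7 values for 7 variables — and 9 appears only in E's list, so E = 9.
The 6 still-open variables together cover exactly {5, 6, 7, 8, 10, 12} — 6 values for 6 variables — and 12 appears only in D's list, so D = 12.
Among the 5 still-open variables, 10 fits only G (and all 5 values in {5, 6, 7, 8, 10} must be used), so G = 10.

10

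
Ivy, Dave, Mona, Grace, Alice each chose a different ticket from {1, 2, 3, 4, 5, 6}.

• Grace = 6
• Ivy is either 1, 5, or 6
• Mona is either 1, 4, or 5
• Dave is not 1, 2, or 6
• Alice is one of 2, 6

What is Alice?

2

Grace has just one choice, so Grace = 6. Remove 6 from Ivy, Alice.
So Alice = 2.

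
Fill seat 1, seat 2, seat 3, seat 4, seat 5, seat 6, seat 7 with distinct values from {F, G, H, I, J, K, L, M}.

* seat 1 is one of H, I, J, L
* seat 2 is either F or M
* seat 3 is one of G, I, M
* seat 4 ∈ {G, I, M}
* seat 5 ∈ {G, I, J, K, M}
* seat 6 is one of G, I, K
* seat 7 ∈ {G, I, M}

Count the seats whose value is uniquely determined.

3

The 3 variables seat 3, seat 4, seat 7 are confined to {G, I, M}, which locks those values in; drop them from seat 1, seat 2, seat 5, seat 6.
seat 2 has just one choice, so seat 2 = F.
seat 6 must be K (only option left). Eliminate K elsewhere: seat 5.
seat 5 has just one choice, so seat 5 = J. Strike J from seat 1.
Determined: seat 2=F, seat 5=J, seat 6=K. The other seats each still have more than one consistent value. That makes 3.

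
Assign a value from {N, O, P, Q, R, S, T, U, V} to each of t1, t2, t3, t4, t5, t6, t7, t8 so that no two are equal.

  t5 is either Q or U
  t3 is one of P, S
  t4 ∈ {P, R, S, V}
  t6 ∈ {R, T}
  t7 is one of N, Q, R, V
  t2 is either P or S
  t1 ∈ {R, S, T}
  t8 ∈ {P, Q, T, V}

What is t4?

V

The 8 variables draw from only 8 values {N, P, Q, R, S, T, U, V}, so each is used; only t7 can be N, hence t7 = N.
Among the 7 still-open variables, U fits only t5 (and all 7 values in {P, Q, R, S, T, U, V} must be used), so t5 = U.
Among the 6 still-open variables, Q fits only t8 (and all 6 values in {P, Q, R, S, T, V} must be used), so t8 = Q.
The 5 still-open variables draw from only 5 values {P, R, S, T, V}, so each is used; only t4 can be V, hence t4 = V.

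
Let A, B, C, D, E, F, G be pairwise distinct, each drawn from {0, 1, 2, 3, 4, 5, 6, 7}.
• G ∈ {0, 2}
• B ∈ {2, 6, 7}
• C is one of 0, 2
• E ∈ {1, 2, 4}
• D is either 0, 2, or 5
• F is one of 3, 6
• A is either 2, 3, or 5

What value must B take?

7

The 2 variables C and G are confined to {0, 2}, which locks those values in; drop them from A, B, D, E.
D has just one choice, so D = 5. So A can't be 5.
A has just one choice, so A = 3. Strike 3 from F.
That leaves F = 6. Remove 6 from B.
So B = 7.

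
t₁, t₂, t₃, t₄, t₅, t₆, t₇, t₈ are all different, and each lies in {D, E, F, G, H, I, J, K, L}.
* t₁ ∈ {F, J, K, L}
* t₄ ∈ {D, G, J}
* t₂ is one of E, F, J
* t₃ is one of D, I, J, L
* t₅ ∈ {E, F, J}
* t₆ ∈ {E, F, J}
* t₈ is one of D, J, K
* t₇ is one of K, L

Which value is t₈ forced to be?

D

The 8 variables together cover exactly {D, E, F, G, I, J, K, L} — 8 values for 8 variables — and G appears only in t₄'s list, so t₄ = G.
The 7 still-open variables draw from only 7 values {D, E, F, I, J, K, L}, so each is used; only t₃ can be I, hence t₃ = I.
Among the 6 still-open variables, D fits only t₈ (and all 6 values in {D, E, F, J, K, L} must be used), so t₈ = D.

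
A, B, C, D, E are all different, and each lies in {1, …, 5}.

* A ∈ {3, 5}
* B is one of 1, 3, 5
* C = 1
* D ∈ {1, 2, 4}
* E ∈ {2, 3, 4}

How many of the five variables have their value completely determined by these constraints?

1

C must be 1 (only option left). Remove 1 from B, D.
The 2 variables A and B are confined to {3, 5}, which locks those values in; drop them from E.
Determined: C=1. The other variables each still have more than one consistent value. That makes 1.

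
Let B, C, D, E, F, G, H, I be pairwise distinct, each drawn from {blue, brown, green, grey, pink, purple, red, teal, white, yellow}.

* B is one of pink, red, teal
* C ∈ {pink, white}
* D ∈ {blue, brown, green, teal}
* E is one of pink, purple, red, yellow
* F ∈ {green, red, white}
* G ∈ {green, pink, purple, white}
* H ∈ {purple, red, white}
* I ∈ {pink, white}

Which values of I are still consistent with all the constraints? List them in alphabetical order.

C and I share exactly the 2 values {pink, white}; by pigeonhole those values go to them, so strike pink, white from B, E, F, G, H.
F, G, H share exactly the 3 values {green, purple, red}; by pigeonhole those values go to them, so strike green, purple, red from B, D, E.
B's domain is down to {teal}, so B = teal. So D can't be teal.
E must be yellow (only option left).
No further eliminations apply; I can still be any of pink, white.

pink, white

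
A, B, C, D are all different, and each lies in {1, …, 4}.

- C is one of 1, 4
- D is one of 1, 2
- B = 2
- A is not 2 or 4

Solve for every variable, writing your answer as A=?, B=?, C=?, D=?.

B's domain is down to {2}, so B = 2. Eliminate 2 elsewhere: D.
D must be 1 (only option left). Strike 1 from A, C.
A's domain is down to {3}, so A = 3.
C has just one choice, so C = 4.

A=3, B=2, C=4, D=1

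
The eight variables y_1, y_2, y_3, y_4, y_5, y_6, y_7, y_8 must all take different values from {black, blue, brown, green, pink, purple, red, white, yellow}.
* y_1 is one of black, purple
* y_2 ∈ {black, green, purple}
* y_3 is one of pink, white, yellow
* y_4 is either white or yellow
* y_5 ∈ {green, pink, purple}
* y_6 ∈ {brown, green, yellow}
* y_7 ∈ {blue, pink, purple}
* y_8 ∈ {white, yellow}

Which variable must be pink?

The 8 variables together cover exactly {black, blue, brown, green, pink, purple, white, yellow} — 8 values for 8 variables — and blue appears only in y_7's list, so y_7 = blue.
Among the 7 still-open variables, brown fits only y_6 (and all 7 values in {black, brown, green, pink, purple, white, yellow} must be used), so y_6 = brown.
The 2 variables y_4 and y_8 are confined to {white, yellow}, which locks those values in; drop them from y_3.
So pink goes to y_3.

y_3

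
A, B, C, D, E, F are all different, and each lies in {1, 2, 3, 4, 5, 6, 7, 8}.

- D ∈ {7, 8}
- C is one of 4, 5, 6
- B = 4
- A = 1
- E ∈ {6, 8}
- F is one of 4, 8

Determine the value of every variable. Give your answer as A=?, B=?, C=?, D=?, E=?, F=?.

A must be 1 (only option left).
B's domain is down to {4}, so B = 4. Strike 4 from C, F.
That leaves F = 8. So D, E can't be 8.
D has just one choice, so D = 7.
That leaves E = 6. Strike 6 from C.
That leaves C = 5.

A=1, B=4, C=5, D=7, E=6, F=8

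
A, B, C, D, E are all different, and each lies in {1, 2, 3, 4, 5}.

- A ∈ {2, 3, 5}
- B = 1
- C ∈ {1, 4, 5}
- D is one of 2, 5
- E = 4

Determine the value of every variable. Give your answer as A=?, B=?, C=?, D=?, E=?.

A=3, B=1, C=5, D=2, E=4

B's domain is down to {1}, so B = 1. Eliminate 1 elsewhere: C.
E's domain is down to {4}, so E = 4. Eliminate 4 elsewhere: C.
That leaves C = 5. Eliminate 5 elsewhere: A, D.
D has just one choice, so D = 2. Remove 2 from A.
A has just one choice, so A = 3.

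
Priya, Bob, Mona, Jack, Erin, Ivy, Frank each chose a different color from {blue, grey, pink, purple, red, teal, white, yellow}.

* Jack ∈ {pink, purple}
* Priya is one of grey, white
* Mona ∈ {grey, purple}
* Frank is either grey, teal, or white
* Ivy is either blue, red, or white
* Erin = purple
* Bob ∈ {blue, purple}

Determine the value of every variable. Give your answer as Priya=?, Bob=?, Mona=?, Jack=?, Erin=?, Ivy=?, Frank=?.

Priya=white, Bob=blue, Mona=grey, Jack=pink, Erin=purple, Ivy=red, Frank=teal

Erin has just one choice, so Erin = purple. Strike purple from Bob, Mona, Jack.
That leaves Bob = blue. So Ivy can't be blue.
That leaves Mona = grey. Remove grey from Priya, Frank.
Jack must be pink (only option left).
Priya must be white (only option left). Remove white from Ivy, Frank.
That leaves Ivy = red.
That leaves Frank = teal.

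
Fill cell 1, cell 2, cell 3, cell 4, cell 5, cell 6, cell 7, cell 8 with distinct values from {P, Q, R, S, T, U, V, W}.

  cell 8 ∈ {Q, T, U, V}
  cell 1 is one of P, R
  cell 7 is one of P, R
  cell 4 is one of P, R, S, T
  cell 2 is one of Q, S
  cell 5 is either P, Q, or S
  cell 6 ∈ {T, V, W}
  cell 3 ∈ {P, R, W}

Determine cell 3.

Among the 8 variables, U fits only cell 8 (and all 8 values in {P, Q, R, S, T, U, V, W} must be used), so cell 8 = U.
The 7 still-open variables together cover exactly {P, Q, R, S, T, V, W} — 7 values for 7 variables — and V appears only in cell 6's list, so cell 6 = V.
Among the 6 still-open variables, T fits only cell 4 (and all 6 values in {P, Q, R, S, T, W} must be used), so cell 4 = T.
The 5 still-open variables draw from only 5 values {P, Q, R, S, W}, so each is used; only cell 3 can be W, hence cell 3 = W.

W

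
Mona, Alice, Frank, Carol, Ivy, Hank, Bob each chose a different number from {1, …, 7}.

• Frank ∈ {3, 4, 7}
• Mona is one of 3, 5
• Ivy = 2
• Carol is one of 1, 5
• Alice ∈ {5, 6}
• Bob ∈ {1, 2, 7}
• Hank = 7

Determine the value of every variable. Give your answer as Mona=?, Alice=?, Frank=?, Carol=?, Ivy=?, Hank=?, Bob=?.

Ivy must be 2 (only option left). Eliminate 2 elsewhere: Bob.
Hank has just one choice, so Hank = 7. So Frank, Bob can't be 7.
Bob has just one choice, so Bob = 1. Remove 1 from Carol.
Carol must be 5 (only option left). Strike 5 from Mona, Alice.
Mona must be 3 (only option left). Remove 3 from Frank.
Alice must be 6 (only option left).
Frank's domain is down to {4}, so Frank = 4.

Mona=3, Alice=6, Frank=4, Carol=5, Ivy=2, Hank=7, Bob=1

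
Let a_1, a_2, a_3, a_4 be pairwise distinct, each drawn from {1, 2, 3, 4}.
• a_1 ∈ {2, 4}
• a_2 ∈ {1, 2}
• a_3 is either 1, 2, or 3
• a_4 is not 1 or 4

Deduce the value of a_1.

Among the 4 variables, 4 fits only a_1 (and all 4 values in {1, 2, 3, 4} must be used), so a_1 = 4.

4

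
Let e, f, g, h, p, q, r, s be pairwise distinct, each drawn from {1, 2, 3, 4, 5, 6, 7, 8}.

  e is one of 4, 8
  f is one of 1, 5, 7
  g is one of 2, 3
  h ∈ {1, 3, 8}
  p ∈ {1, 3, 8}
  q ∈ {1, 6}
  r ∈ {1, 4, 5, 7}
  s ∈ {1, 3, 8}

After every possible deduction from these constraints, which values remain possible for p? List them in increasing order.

1, 3, 8

The 8 variables draw from only 8 values {1, 2, 3, 4, 5, 6, 7, 8}, so each is used; only g can be 2, hence g = 2.
The 7 still-open variables together cover exactly {1, 3, 4, 5, 6, 7, 8} — 7 values for 7 variables — and 6 appears only in q's list, so q = 6.
h, p, s share exactly the 3 values {1, 3, 8}; by pigeonhole those values go to them, so strike 1, 3, 8 from e, f, r.
e must be 4 (only option left). Eliminate 4 elsewhere: r.
No further eliminations apply; p can still be any of 1, 3, 8.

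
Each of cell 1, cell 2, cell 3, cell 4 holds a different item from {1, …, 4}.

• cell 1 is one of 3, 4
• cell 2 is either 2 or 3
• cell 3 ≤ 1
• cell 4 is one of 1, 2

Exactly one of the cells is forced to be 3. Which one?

cell 3 must be 1 (only option left). Strike 1 from cell 4.
That leaves cell 4 = 2. Strike 2 from cell 2.
So 3 goes to cell 2.

cell 2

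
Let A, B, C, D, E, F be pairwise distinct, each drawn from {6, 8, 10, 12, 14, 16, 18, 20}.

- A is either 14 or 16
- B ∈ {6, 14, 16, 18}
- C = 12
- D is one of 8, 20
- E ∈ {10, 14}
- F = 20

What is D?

8

C must be 12 (only option left).
F has just one choice, so F = 20. Eliminate 20 elsewhere: D.
So D = 8.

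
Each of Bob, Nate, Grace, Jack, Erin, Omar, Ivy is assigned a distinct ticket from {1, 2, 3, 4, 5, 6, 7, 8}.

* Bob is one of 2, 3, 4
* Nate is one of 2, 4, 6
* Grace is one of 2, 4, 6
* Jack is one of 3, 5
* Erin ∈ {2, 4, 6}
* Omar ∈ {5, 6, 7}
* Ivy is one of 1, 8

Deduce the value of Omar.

Nate, Grace, Erin between them cover only {2, 4, 6} — a naked triple. Remove those values from Bob, Omar.
Bob must be 3 (only option left). Eliminate 3 elsewhere: Jack.
That leaves Jack = 5. Strike 5 from Omar.
So Omar = 7.

7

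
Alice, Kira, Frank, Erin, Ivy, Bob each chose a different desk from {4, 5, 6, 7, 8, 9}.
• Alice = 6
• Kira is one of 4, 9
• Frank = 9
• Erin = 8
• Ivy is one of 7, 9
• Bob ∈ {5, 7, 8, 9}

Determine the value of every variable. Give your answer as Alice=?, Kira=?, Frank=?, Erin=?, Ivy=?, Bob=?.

Alice has just one choice, so Alice = 6.
Frank has just one choice, so Frank = 9. Remove 9 from Kira, Ivy, Bob.
Erin has just one choice, so Erin = 8. Strike 8 from Bob.
Ivy must be 7 (only option left). Remove 7 from Bob.
Bob's domain is down to {5}, so Bob = 5.
Kira has just one choice, so Kira = 4.

Alice=6, Kira=4, Frank=9, Erin=8, Ivy=7, Bob=5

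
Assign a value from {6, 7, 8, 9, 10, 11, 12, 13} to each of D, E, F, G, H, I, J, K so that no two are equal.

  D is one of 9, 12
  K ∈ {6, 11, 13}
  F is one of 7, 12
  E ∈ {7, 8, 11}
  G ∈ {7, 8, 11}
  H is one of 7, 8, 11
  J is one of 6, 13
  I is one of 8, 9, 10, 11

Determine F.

The 8 variables draw from only 8 values {6, 7, 8, 9, 10, 11, 12, 13}, so each is used; only I can be 10, hence I = 10.
The 7 still-open variables together cover exactly {6, 7, 8, 9, 11, 12, 13} — 7 values for 7 variables — and 9 appears only in D's list, so D = 9.
Among the 6 still-open variables, 12 fits only F (and all 6 values in {6, 7, 8, 11, 12, 13} must be used), so F = 12.

12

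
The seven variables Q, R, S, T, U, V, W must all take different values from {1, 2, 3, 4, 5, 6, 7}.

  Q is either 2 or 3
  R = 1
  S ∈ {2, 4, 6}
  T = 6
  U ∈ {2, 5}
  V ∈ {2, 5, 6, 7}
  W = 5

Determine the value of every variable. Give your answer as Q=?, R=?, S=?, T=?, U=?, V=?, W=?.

R has just one choice, so R = 1.
That leaves T = 6. Remove 6 from S, V.
W has just one choice, so W = 5. Remove 5 from U, V.
U's domain is down to {2}, so U = 2. Strike 2 from Q, S, V.
V has just one choice, so V = 7.
Q's domain is down to {3}, so Q = 3.
S's domain is down to {4}, so S = 4.

Q=3, R=1, S=4, T=6, U=2, V=7, W=5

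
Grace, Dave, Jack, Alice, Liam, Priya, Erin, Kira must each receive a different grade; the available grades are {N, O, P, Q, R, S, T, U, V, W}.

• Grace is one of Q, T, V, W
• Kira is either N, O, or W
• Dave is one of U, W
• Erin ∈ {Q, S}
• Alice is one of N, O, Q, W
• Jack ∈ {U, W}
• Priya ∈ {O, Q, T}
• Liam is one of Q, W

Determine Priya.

The 8 variables draw from only 8 values {N, O, Q, S, T, U, V, W}, so each is used; only Erin can be S, hence Erin = S.
The 7 still-open variables together cover exactly {N, O, Q, T, U, V, W} — 7 values for 7 variables — and V appears only in Grace's list, so Grace = V.
The 6 still-open variables draw from only 6 values {N, O, Q, T, U, W}, so each is used; only Priya can be T, hence Priya = T.

T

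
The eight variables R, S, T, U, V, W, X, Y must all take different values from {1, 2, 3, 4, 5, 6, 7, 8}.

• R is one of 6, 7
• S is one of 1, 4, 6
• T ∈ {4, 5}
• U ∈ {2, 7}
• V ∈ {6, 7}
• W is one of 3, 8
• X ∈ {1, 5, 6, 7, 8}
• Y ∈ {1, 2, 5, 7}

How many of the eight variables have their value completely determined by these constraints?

Among the 8 variables, 3 fits only W (and all 8 values in {1, 2, 3, 4, 5, 6, 7, 8} must be used), so W = 3.
The 7 still-open variables together cover exactly {1, 2, 4, 5, 6, 7, 8} — 7 values for 7 variables — and 8 appears only in X's list, so X = 8.
The 2 variables R and V are confined to {6, 7}, which locks those values in; drop them from S, U, Y.
That leaves U = 2. Remove 2 from Y.
Determined: U=2, W=3, X=8. The other variables each still have more than one consistent value. That makes 3.

3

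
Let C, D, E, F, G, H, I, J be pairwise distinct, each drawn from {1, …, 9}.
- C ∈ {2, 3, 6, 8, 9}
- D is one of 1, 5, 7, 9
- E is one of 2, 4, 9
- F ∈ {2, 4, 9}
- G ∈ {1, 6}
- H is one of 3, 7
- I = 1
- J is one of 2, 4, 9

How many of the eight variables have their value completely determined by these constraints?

I must be 1 (only option left). Remove 1 from D, G.
G has just one choice, so G = 6. Strike 6 from C.
E, F, J between them cover only {2, 4, 9} — a naked triple. Remove those values from C, D.
Determined: G=6, I=1. The other variables each still have more than one consistent value. That makes 2.

2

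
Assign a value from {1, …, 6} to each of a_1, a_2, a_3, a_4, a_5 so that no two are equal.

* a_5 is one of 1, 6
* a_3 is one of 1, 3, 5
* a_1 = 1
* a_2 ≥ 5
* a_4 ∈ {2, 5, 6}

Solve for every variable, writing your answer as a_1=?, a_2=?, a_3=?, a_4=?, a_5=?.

a_1=1, a_2=5, a_3=3, a_4=2, a_5=6

a_1's domain is down to {1}, so a_1 = 1. Remove 1 from a_3, a_5.
That leaves a_5 = 6. Eliminate 6 elsewhere: a_2, a_4.
That leaves a_2 = 5. So a_3, a_4 can't be 5.
a_3's domain is down to {3}, so a_3 = 3.
a_4 must be 2 (only option left).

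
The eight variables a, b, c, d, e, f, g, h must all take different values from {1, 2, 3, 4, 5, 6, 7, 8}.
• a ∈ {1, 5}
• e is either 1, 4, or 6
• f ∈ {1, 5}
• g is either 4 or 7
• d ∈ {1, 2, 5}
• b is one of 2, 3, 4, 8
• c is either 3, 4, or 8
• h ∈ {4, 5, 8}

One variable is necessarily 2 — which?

Among the 8 variables, 6 fits only e (and all 8 values in {1, 2, 3, 4, 5, 6, 7, 8} must be used), so e = 6.
The 7 still-open variables draw from only 7 values {1, 2, 3, 4, 5, 7, 8}, so each is used; only g can be 7, hence g = 7.
a and f share exactly the 2 values {1, 5}; by pigeonhole those values go to them, so strike 1, 5 from d, h.

d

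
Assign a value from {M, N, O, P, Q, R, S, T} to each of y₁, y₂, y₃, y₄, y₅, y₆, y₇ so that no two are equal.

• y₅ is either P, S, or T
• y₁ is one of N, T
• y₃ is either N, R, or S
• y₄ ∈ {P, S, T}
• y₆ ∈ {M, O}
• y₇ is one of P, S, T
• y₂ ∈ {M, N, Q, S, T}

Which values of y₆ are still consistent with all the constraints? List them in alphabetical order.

M, O

y₄, y₅, y₇ share exactly the 3 values {P, S, T}; by pigeonhole those values go to them, so strike P, S, T from y₁, y₂, y₃.
y₁ must be N (only option left). Eliminate N elsewhere: y₂, y₃.
y₃'s domain is down to {R}, so y₃ = R.
No further eliminations apply; y₆ can still be any of M, O.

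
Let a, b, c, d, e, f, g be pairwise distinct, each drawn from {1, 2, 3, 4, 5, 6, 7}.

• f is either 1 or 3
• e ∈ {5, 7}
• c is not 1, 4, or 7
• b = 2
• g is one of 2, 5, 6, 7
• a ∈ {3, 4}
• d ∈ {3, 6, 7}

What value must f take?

b's domain is down to {2}, so b = 2. Eliminate 2 elsewhere: c, g.
The 6 still-open variables draw from only 6 values {1, 3, 4, 5, 6, 7}, so each is used; only f can be 1, hence f = 1.

1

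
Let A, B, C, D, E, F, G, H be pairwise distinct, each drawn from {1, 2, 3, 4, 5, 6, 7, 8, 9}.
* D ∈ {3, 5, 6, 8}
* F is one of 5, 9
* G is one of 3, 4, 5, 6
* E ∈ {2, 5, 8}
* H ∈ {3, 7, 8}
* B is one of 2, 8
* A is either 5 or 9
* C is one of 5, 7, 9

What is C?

The 8 variables draw from only 8 values {2, 3, 4, 5, 6, 7, 8, 9}, so each is used; only G can be 4, hence G = 4.
The 7 still-open variables draw from only 7 values {2, 3, 5, 6, 7, 8, 9}, so each is used; only D can be 6, hence D = 6.
The 6 still-open variables together cover exactly {2, 3, 5, 7, 8, 9} — 6 values for 6 variables — and 3 appears only in H's list, so H = 3.
Among the 5 still-open variables, 7 fits only C (and all 5 values in {2, 5, 7, 8, 9} must be used), so C = 7.

7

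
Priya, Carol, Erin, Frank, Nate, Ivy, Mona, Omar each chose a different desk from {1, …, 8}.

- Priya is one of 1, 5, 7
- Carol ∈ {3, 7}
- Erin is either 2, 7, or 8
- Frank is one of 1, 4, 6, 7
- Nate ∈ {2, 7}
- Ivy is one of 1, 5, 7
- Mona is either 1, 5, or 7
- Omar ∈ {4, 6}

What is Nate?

2

The 8 variables draw from only 8 values {1, 2, 3, 4, 5, 6, 7, 8}, so each is used; only Carol can be 3, hence Carol = 3.
Among the 7 still-open variables, 8 fits only Erin (and all 7 values in {1, 2, 4, 5, 6, 7, 8} must be used), so Erin = 8.
The 6 still-open variables together cover exactly {1, 2, 4, 5, 6, 7} — 6 values for 6 variables — and 2 appears only in Nate's list, so Nate = 2.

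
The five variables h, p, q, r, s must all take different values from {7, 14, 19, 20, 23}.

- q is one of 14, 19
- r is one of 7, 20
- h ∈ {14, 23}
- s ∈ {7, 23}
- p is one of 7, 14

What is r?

The 5 variables together cover exactly {7, 14, 19, 20, 23} — 5 values for 5 variables — and 19 appears only in q's list, so q = 19.
The 4 still-open variables draw from only 4 values {7, 14, 20, 23}, so each is used; only r can be 20, hence r = 20.

20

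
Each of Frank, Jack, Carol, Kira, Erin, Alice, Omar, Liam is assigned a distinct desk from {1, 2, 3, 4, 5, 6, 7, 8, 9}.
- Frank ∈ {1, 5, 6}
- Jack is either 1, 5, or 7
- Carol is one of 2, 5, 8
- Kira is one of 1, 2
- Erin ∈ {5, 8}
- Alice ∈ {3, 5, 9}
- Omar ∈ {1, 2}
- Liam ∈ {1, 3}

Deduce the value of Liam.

The 8 variables together cover exactly {1, 2, 3, 5, 6, 7, 8, 9} — 8 values for 8 variables — and 6 appears only in Frank's list, so Frank = 6.
The 7 still-open variables together cover exactly {1, 2, 3, 5, 7, 8, 9} — 7 values for 7 variables — and 7 appears only in Jack's list, so Jack = 7.
Among the 6 still-open variables, 9 fits only Alice (and all 6 values in {1, 2, 3, 5, 8, 9} must be used), so Alice = 9.
The 5 still-open variables together cover exactly {1, 2, 3, 5, 8} — 5 values for 5 variables — and 3 appears only in Liam's list, so Liam = 3.

3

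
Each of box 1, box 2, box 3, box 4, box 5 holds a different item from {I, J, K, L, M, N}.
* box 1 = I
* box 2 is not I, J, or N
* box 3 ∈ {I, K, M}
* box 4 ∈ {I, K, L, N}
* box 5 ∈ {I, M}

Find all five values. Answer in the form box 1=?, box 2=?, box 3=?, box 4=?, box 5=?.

box 1=I, box 2=L, box 3=K, box 4=N, box 5=M

box 1 has just one choice, so box 1 = I. So box 3, box 4, box 5 can't be I.
box 5's domain is down to {M}, so box 5 = M. So box 2, box 3 can't be M.
box 3 has just one choice, so box 3 = K. Strike K from box 2, box 4.
box 2's domain is down to {L}, so box 2 = L. Remove L from box 4.
box 4 has just one choice, so box 4 = N.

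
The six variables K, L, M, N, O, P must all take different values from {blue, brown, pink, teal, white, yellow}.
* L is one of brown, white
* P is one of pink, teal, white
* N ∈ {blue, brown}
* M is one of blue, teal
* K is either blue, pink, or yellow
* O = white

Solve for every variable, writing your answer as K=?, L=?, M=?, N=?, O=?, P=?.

K=yellow, L=brown, M=teal, N=blue, O=white, P=pink

O must be white (only option left). So L, P can't be white.
L's domain is down to {brown}, so L = brown. Strike brown from N.
N has just one choice, so N = blue. Eliminate blue elsewhere: K, M.
M has just one choice, so M = teal. Strike teal from P.
P has just one choice, so P = pink. Eliminate pink elsewhere: K.
That leaves K = yellow.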